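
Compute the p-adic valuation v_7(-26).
v_7(-26) = 0

v_7(n) is the largest exponent k such that 7^k divides n. Factor out: -26 = -7^0 · 26. (Sign doesn't affect v_p.) So v_7(-26) = 0.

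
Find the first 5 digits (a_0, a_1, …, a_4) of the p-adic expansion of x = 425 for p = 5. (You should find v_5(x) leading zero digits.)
(a_0, …, a_4) = (0, 0, 2, 3, 0)

v_5(425) = 2, so a_0 = ... = a_1 = 0. Factor out: x = 5^2 · u with u = 17 a unit in ℤ_5. Expand u iteratively via a_{v+i} = u_i mod 5, u_{i+1} = (u_i − a_{v+i})/5:
  u_0 = 17;  a_2 = 2;  u_1 = (u_0 − 2)/5 = 3
  u_1 = 3;  a_3 = 3;  u_2 = (u_1 − 3)/5 = 0
  u_2 = 0;  a_4 = 0;  u_3 = (u_2 − 0)/5 = 0
Digits: (0, 0, 2, 3, 0).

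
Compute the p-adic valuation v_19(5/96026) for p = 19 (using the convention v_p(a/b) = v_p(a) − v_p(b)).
v_19(5/96026) = -3

Factor powers of 19 from the numerator and denominator of the reduced fraction: 5 = 19^0 · 5 and 96026 = 19^3 · 14. Apply v_p(a/b) = v_p(a) − v_p(b): v_19(5/96026) = 0 − 3 = -3.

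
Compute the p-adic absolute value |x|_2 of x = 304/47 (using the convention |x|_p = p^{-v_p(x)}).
|304/47|_2 = 1/16

Step 1 — compute v_2(x) by factoring powers of 2 out of the numerator and denominator: v_2(304/47) = 4. Step 2 — apply |x|_p = p^{-v_p(x)} = 2^{-4} = 1/16.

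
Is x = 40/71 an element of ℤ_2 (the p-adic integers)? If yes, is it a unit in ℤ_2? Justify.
x ∈ ℤ_2 but not a unit; v_2(x) = 3 > 0

ℤ_2 = {x ∈ ℚ_2 : v_2(x) ≥ 0} and ℤ_2^× = {x ∈ ℤ_2 : v_2(x) = 0}. Here v_2(40/71) = v_2(num) − v_2(den) = 3; compare against these criteria.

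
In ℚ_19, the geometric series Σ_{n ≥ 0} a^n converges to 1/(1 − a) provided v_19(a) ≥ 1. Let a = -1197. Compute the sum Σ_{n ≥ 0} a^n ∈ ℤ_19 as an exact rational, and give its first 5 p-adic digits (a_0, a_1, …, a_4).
Σ a^n = 1/(1 − a) = 1/1198;  first 5 digits = (1, 13, 13, 11, 2)

v_19(a) = 1 ≥ 1, so the series converges in ℤ_19 to 1/(1 − a) = 1/(1 − (-1197)) = 1/1198. Expand this rational in ℤ_19: compute digits iteratively via d_i = x_i mod 19, x_{i+1} = (x_i − d_i)/19. The first 5 digits are (1, 13, 13, 11, 2).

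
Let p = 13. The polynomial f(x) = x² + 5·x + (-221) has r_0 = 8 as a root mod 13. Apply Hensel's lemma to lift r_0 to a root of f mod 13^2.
r_1 = 86 (mod 169)

Hensel: r_{i+1} = r_i − f(r_i)·(f′(r_i))^{-1} mod 13^{i+2}, f′(x) = 2x + 5. Iterate:
  r_0 = 8 (mod 13)
  r_1 = 86 (mod 169)
Final: r = 86 satisfies f(r) ≡ 0 mod 13^2.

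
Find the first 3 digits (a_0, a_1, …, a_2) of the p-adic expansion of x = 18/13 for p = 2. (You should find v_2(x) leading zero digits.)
(a_0, …, a_2) = (0, 1, 0)

v_2(18/13) = 1, so a_0 = ... = a_0 = 0. Factor out: x = 2^1 · u with u = 9/13 a unit in ℤ_2. Expand u iteratively via a_{v+i} = u_i mod 2, u_{i+1} = (u_i − a_{v+i})/2:
  u_0 = 9/13;  a_1 = 1;  u_1 = (u_0 − 1)/2 = -2/13
  u_1 = -2/13;  a_2 = 0;  u_2 = (u_1 − 0)/2 = -1/13
Digits: (0, 1, 0).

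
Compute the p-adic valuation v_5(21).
v_5(21) = 0

v_5(n) is the largest exponent k such that 5^k divides n. Factor out: 21 = 5^0 · 21. (Sign doesn't affect v_p.) So v_5(21) = 0.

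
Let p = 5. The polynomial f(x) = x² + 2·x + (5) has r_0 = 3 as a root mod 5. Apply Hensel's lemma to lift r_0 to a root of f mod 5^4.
r_3 = 363 (mod 625)

Hensel: r_{i+1} = r_i − f(r_i)·(f′(r_i))^{-1} mod 5^{i+2}, f′(x) = 2x + 2. Iterate:
  r_0 = 3 (mod 5)
  r_1 = 13 (mod 25)
  r_2 = 113 (mod 125)
  r_3 = 363 (mod 625)
Final: r = 363 satisfies f(r) ≡ 0 mod 5^4.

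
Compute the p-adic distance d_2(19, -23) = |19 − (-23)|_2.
d_2(19, -23) = 1/2

Step 1 — x − y = 19 − (-23) = 42. Step 2 — v_2(42) = 1 (factor: 42 = (2^1 · 21); the sign does not affect v_p). Step 3 — |x − y|_2 = 2^{-1} = 1/2.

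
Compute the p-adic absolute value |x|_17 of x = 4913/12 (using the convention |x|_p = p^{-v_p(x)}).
|4913/12|_17 = 1/4913

Step 1 — compute v_17(x) by factoring powers of 17 out of the numerator and denominator: v_17(4913/12) = 3. Step 2 — apply |x|_p = p^{-v_p(x)} = 17^{-3} = 1/4913.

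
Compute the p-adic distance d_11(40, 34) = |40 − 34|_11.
d_11(40, 34) = 1

Step 1 — x − y = 40 − 34 = 6. Step 2 — v_11(6) = 0 (factor: 6 = (11^0 · 6); the sign does not affect v_p). Step 3 — |x − y|_11 = 11^{0} = 1.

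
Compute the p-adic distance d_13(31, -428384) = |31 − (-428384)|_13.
d_13(31, -428384) = 1/28561

Step 1 — x − y = 31 − (-428384) = 428415. Step 2 — v_13(428415) = 4 (factor: 428415 = (13^4 · 15); the sign does not affect v_p). Step 3 — |x − y|_13 = 13^{-4} = 1/28561.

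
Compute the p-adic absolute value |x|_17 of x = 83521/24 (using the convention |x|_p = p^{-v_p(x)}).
|83521/24|_17 = 1/83521

Step 1 — compute v_17(x) by factoring powers of 17 out of the numerator and denominator: v_17(83521/24) = 4. Step 2 — apply |x|_p = p^{-v_p(x)} = 17^{-4} = 1/83521.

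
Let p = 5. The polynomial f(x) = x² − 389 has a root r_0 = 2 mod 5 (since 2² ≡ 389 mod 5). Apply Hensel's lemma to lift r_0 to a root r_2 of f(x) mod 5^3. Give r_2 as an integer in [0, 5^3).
r_2 = 42 (mod 125)

Hensel's recurrence: r_{i+1} = r_i − f(r_i)·(f′(r_i))^{-1} mod 5^{i+2}, with f′(x) = 2x. Iterate:
  r_0 = 2 (mod 5)
  r_1 = 17 (mod 25)
  r_2 = 42 (mod 125)
Final: r_2 = 42, and one checks f(r_2) ≡ 0 mod 5^3.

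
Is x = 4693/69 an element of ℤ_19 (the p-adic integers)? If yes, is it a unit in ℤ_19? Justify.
x ∈ ℤ_19 but not a unit; v_19(x) = 2 > 0

ℤ_19 = {x ∈ ℚ_19 : v_19(x) ≥ 0} and ℤ_19^× = {x ∈ ℤ_19 : v_19(x) = 0}. Here v_19(4693/69) = v_19(num) − v_19(den) = 2; compare against these criteria.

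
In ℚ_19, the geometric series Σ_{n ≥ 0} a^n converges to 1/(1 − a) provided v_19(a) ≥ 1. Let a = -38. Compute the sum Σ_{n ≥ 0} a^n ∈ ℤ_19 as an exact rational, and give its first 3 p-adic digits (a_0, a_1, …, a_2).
Σ a^n = 1/(1 − a) = 1/39;  first 3 digits = (1, 17, 3)

v_19(a) = 1 ≥ 1, so the series converges in ℤ_19 to 1/(1 − a) = 1/(1 − (-38)) = 1/39. Expand this rational in ℤ_19: compute digits iteratively via d_i = x_i mod 19, x_{i+1} = (x_i − d_i)/19. The first 3 digits are (1, 17, 3).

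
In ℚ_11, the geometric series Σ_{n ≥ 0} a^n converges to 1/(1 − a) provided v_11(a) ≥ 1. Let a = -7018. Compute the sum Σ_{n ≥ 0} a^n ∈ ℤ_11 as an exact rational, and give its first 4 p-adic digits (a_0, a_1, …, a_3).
Σ a^n = 1/(1 − a) = 1/7019;  first 4 digits = (1, 0, 8, 5)

v_11(a) = 2 ≥ 1, so the series converges in ℤ_11 to 1/(1 − a) = 1/(1 − (-7018)) = 1/7019. Expand this rational in ℤ_11: compute digits iteratively via d_i = x_i mod 11, x_{i+1} = (x_i − d_i)/11. The first 4 digits are (1, 0, 8, 5).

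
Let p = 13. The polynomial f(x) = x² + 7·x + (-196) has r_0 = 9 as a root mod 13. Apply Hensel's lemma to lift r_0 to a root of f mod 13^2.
r_1 = 126 (mod 169)

Hensel: r_{i+1} = r_i − f(r_i)·(f′(r_i))^{-1} mod 13^{i+2}, f′(x) = 2x + 7. Iterate:
  r_0 = 9 (mod 13)
  r_1 = 126 (mod 169)
Final: r = 126 satisfies f(r) ≡ 0 mod 13^2.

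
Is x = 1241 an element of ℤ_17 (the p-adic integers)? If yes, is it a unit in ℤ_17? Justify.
x ∈ ℤ_17 but not a unit; v_17(x) = 1 > 0

ℤ_17 = {x ∈ ℚ_17 : v_17(x) ≥ 0} and ℤ_17^× = {x ∈ ℤ_17 : v_17(x) = 0}. Here v_17(1241) = v_17(num) − v_17(den) = 1; compare against these criteria.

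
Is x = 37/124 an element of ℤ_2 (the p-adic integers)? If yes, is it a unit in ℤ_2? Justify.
x ∉ ℤ_2 (v_2(x) = -2 < 0)

ℤ_2 = {x ∈ ℚ_2 : v_2(x) ≥ 0} and ℤ_2^× = {x ∈ ℤ_2 : v_2(x) = 0}. Here v_2(37/124) = v_2(num) − v_2(den) = -2; compare against these criteria.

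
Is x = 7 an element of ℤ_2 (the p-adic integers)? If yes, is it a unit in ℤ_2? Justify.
x ∈ ℤ_2^× (unit); v_2(x) = 0

ℤ_2 = {x ∈ ℚ_2 : v_2(x) ≥ 0} and ℤ_2^× = {x ∈ ℤ_2 : v_2(x) = 0}. Here v_2(7) = v_2(num) − v_2(den) = 0; compare against these criteria.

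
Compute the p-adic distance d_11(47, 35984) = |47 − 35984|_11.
d_11(47, 35984) = 1/1331

Step 1 — x − y = 47 − 35984 = -35937. Step 2 — v_11(-35937) = 3 (factor: -35937 = −(11^3 · 27); the sign does not affect v_p). Step 3 — |x − y|_11 = 11^{-3} = 1/1331.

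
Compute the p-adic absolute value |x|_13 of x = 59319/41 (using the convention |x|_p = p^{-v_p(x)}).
|59319/41|_13 = 1/2197

Step 1 — compute v_13(x) by factoring powers of 13 out of the numerator and denominator: v_13(59319/41) = 3. Step 2 — apply |x|_p = p^{-v_p(x)} = 13^{-3} = 1/2197.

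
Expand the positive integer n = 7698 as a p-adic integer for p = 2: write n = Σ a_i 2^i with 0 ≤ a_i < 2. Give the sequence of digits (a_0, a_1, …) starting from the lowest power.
(a_0, a_1, …) = (0, 1, 0, 0, 1, 0, 0, 0, 0, 1, 1, 1, 1)

Repeated division by 2 gives the digits low-to-high: 7698 = 1·2^1 + 1·2^4 + 1·2^9 + 1·2^10 + 1·2^11 + 1·2^12. Digit sequence: (0, 1, 0, 0, 1, 0, 0, 0, 0, 1, 1, 1, 1).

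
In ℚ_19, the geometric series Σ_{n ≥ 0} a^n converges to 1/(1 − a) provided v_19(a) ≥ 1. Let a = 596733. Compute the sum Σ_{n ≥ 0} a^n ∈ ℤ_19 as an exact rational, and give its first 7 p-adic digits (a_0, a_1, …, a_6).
Σ a^n = 1/(1 − a) = -1/596732;  first 7 digits = (1, 0, 0, 11, 4, 0, 7)

v_19(a) = 3 ≥ 1, so the series converges in ℤ_19 to 1/(1 − a) = 1/(1 − 596733) = -1/596732. Expand this rational in ℤ_19: compute digits iteratively via d_i = x_i mod 19, x_{i+1} = (x_i − d_i)/19. The first 7 digits are (1, 0, 0, 11, 4, 0, 7).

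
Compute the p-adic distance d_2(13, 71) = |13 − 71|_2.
d_2(13, 71) = 1/2

Step 1 — x − y = 13 − 71 = -58. Step 2 — v_2(-58) = 1 (factor: -58 = −(2^1 · 29); the sign does not affect v_p). Step 3 — |x − y|_2 = 2^{-1} = 1/2.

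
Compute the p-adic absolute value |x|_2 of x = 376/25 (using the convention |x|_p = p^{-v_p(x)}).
|376/25|_2 = 1/8

Step 1 — compute v_2(x) by factoring powers of 2 out of the numerator and denominator: v_2(376/25) = 3. Step 2 — apply |x|_p = p^{-v_p(x)} = 2^{-3} = 1/8.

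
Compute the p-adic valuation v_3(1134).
v_3(1134) = 4

v_3(n) is the largest exponent k such that 3^k divides n. Factor out: 1134 = 3^4 · 14. (Sign doesn't affect v_p.) So v_3(1134) = 4.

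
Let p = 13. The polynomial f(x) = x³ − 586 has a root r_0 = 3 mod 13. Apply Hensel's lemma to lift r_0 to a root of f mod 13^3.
r_2 = 1238 (mod 2197)

Hensel: r_{i+1} = r_i − f(r_i)/f′(r_i) mod 13^{i+2}, where f′(x) = 3x². Iterate:
  r_0 = 3 (mod 13)
  r_1 = 55 (mod 169)
  r_2 = 1238 (mod 2197)
Final: r = 1238 with f(r) ≡ 0 mod 13^3.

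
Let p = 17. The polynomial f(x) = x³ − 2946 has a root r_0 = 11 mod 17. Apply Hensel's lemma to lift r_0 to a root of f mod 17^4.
r_3 = 9191 (mod 83521)

Hensel: r_{i+1} = r_i − f(r_i)/f′(r_i) mod 17^{i+2}, where f′(x) = 3x². Iterate:
  r_0 = 11 (mod 17)
  r_1 = 232 (mod 289)
  r_2 = 4278 (mod 4913)
  r_3 = 9191 (mod 83521)
Final: r = 9191 with f(r) ≡ 0 mod 17^4.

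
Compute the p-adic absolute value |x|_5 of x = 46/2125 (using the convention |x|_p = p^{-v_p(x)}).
|46/2125|_5 = 125

Step 1 — compute v_5(x) by factoring powers of 5 out of the numerator and denominator: v_5(46/2125) = -3. Step 2 — apply |x|_p = p^{-v_p(x)} = 5^{3} = 125.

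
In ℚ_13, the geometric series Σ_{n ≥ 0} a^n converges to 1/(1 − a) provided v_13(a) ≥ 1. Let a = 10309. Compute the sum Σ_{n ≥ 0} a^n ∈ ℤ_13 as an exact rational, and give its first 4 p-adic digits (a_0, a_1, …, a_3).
Σ a^n = 1/(1 − a) = -1/10308;  first 4 digits = (1, 0, 9, 4)

v_13(a) = 2 ≥ 1, so the series converges in ℤ_13 to 1/(1 − a) = 1/(1 − 10309) = -1/10308. Expand this rational in ℤ_13: compute digits iteratively via d_i = x_i mod 13, x_{i+1} = (x_i − d_i)/13. The first 4 digits are (1, 0, 9, 4).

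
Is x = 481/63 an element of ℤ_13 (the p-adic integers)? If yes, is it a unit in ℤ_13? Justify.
x ∈ ℤ_13 but not a unit; v_13(x) = 1 > 0

ℤ_13 = {x ∈ ℚ_13 : v_13(x) ≥ 0} and ℤ_13^× = {x ∈ ℤ_13 : v_13(x) = 0}. Here v_13(481/63) = v_13(num) − v_13(den) = 1; compare against these criteria.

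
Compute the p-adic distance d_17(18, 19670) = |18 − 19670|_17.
d_17(18, 19670) = 1/4913

Step 1 — x − y = 18 − 19670 = -19652. Step 2 — v_17(-19652) = 3 (factor: -19652 = −(17^3 · 4); the sign does not affect v_p). Step 3 — |x − y|_17 = 17^{-3} = 1/4913.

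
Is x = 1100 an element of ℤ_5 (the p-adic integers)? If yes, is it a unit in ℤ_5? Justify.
x ∈ ℤ_5 but not a unit; v_5(x) = 2 > 0

ℤ_5 = {x ∈ ℚ_5 : v_5(x) ≥ 0} and ℤ_5^× = {x ∈ ℤ_5 : v_5(x) = 0}. Here v_5(1100) = v_5(num) − v_5(den) = 2; compare against these criteria.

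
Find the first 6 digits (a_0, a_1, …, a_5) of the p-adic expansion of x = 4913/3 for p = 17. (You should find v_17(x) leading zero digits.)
(a_0, …, a_5) = (0, 0, 0, 6, 11, 5)

v_17(4913/3) = 3, so a_0 = ... = a_2 = 0. Factor out: x = 17^3 · u with u = 1/3 a unit in ℤ_17. Expand u iteratively via a_{v+i} = u_i mod 17, u_{i+1} = (u_i − a_{v+i})/17:
  u_0 = 1/3;  a_3 = 6;  u_1 = (u_0 − 6)/17 = -1/3
  u_1 = -1/3;  a_4 = 11;  u_2 = (u_1 − 11)/17 = -2/3
  u_2 = -2/3;  a_5 = 5;  u_3 = (u_2 − 5)/17 = -1/3
Digits: (0, 0, 0, 6, 11, 5).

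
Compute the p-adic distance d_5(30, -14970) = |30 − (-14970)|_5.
d_5(30, -14970) = 1/625

Step 1 — x − y = 30 − (-14970) = 15000. Step 2 — v_5(15000) = 4 (factor: 15000 = (5^4 · 24); the sign does not affect v_p). Step 3 — |x − y|_5 = 5^{-4} = 1/625.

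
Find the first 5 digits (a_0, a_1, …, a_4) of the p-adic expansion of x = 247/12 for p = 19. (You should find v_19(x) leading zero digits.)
(a_0, …, a_4) = (0, 9, 17, 7, 17)

v_19(247/12) = 1, so a_0 = ... = a_0 = 0. Factor out: x = 19^1 · u with u = 13/12 a unit in ℤ_19. Expand u iteratively via a_{v+i} = u_i mod 19, u_{i+1} = (u_i − a_{v+i})/19:
  u_0 = 13/12;  a_1 = 9;  u_1 = (u_0 − 9)/19 = -5/12
  u_1 = -5/12;  a_2 = 17;  u_2 = (u_1 − 17)/19 = -11/12
  u_2 = -11/12;  a_3 = 7;  u_3 = (u_2 − 7)/19 = -5/12
  u_3 = -5/12;  a_4 = 17;  u_4 = (u_3 − 17)/19 = -11/12
Digits: (0, 9, 17, 7, 17).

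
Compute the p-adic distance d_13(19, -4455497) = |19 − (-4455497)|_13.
d_13(19, -4455497) = 1/371293

Step 1 — x − y = 19 − (-4455497) = 4455516. Step 2 — v_13(4455516) = 5 (factor: 4455516 = (13^5 · 12); the sign does not affect v_p). Step 3 — |x − y|_13 = 13^{-5} = 1/371293.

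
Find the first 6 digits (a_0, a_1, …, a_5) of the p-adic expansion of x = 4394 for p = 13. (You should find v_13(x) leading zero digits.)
(a_0, …, a_5) = (0, 0, 0, 2, 0, 0)

v_13(4394) = 3, so a_0 = ... = a_2 = 0. Factor out: x = 13^3 · u with u = 2 a unit in ℤ_13. Expand u iteratively via a_{v+i} = u_i mod 13, u_{i+1} = (u_i − a_{v+i})/13:
  u_0 = 2;  a_3 = 2;  u_1 = (u_0 − 2)/13 = 0
  u_1 = 0;  a_4 = 0;  u_2 = (u_1 − 0)/13 = 0
  u_2 = 0;  a_5 = 0;  u_3 = (u_2 − 0)/13 = 0
Digits: (0, 0, 0, 2, 0, 0).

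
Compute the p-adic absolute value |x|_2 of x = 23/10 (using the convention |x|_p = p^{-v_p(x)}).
|23/10|_2 = 2

Step 1 — compute v_2(x) by factoring powers of 2 out of the numerator and denominator: v_2(23/10) = -1. Step 2 — apply |x|_p = p^{-v_p(x)} = 2^{1} = 2.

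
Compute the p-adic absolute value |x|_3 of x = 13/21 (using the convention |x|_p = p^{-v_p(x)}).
|13/21|_3 = 3

Step 1 — compute v_3(x) by factoring powers of 3 out of the numerator and denominator: v_3(13/21) = -1. Step 2 — apply |x|_p = p^{-v_p(x)} = 3^{1} = 3.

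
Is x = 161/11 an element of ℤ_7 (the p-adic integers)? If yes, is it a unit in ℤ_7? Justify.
x ∈ ℤ_7 but not a unit; v_7(x) = 1 > 0

ℤ_7 = {x ∈ ℚ_7 : v_7(x) ≥ 0} and ℤ_7^× = {x ∈ ℤ_7 : v_7(x) = 0}. Here v_7(161/11) = v_7(num) − v_7(den) = 1; compare against these criteria.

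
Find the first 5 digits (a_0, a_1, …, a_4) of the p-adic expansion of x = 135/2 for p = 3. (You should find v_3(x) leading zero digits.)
(a_0, …, a_4) = (0, 0, 0, 1, 2)

v_3(135/2) = 3, so a_0 = ... = a_2 = 0. Factor out: x = 3^3 · u with u = 5/2 a unit in ℤ_3. Expand u iteratively via a_{v+i} = u_i mod 3, u_{i+1} = (u_i − a_{v+i})/3:
  u_0 = 5/2;  a_3 = 1;  u_1 = (u_0 − 1)/3 = 1/2
  u_1 = 1/2;  a_4 = 2;  u_2 = (u_1 − 2)/3 = -1/2
Digits: (0, 0, 0, 1, 2).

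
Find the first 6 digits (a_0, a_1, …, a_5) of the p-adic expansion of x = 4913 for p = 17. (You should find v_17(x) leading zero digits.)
(a_0, …, a_5) = (0, 0, 0, 1, 0, 0)

v_17(4913) = 3, so a_0 = ... = a_2 = 0. Factor out: x = 17^3 · u with u = 1 a unit in ℤ_17. Expand u iteratively via a_{v+i} = u_i mod 17, u_{i+1} = (u_i − a_{v+i})/17:
  u_0 = 1;  a_3 = 1;  u_1 = (u_0 − 1)/17 = 0
  u_1 = 0;  a_4 = 0;  u_2 = (u_1 − 0)/17 = 0
  u_2 = 0;  a_5 = 0;  u_3 = (u_2 − 0)/17 = 0
Digits: (0, 0, 0, 1, 0, 0).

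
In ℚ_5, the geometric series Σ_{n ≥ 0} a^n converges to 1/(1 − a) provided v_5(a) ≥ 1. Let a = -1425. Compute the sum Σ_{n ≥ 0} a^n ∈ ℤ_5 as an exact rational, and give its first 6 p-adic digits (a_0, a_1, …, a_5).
Σ a^n = 1/(1 − a) = 1/1426;  first 6 digits = (1, 0, 3, 3, 1, 4)

v_5(a) = 2 ≥ 1, so the series converges in ℤ_5 to 1/(1 − a) = 1/(1 − (-1425)) = 1/1426. Expand this rational in ℤ_5: compute digits iteratively via d_i = x_i mod 5, x_{i+1} = (x_i − d_i)/5. The first 6 digits are (1, 0, 3, 3, 1, 4).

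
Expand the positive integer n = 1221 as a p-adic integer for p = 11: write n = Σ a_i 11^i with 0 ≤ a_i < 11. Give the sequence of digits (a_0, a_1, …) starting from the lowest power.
(a_0, a_1, …) = (0, 1, 10)

Repeated division by 11 gives the digits low-to-high: 1221 = 1·11^1 + 10·11^2. Digit sequence: (0, 1, 10).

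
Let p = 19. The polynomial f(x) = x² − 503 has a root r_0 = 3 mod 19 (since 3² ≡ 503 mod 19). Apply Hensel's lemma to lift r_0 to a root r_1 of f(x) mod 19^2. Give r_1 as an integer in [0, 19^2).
r_1 = 326 (mod 361)

Hensel's recurrence: r_{i+1} = r_i − f(r_i)·(f′(r_i))^{-1} mod 19^{i+2}, with f′(x) = 2x. Iterate:
  r_0 = 3 (mod 19)
  r_1 = 326 (mod 361)
Final: r_1 = 326, and one checks f(r_1) ≡ 0 mod 19^2.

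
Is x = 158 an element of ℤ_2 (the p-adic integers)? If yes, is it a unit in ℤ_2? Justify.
x ∈ ℤ_2 but not a unit; v_2(x) = 1 > 0

ℤ_2 = {x ∈ ℚ_2 : v_2(x) ≥ 0} and ℤ_2^× = {x ∈ ℤ_2 : v_2(x) = 0}. Here v_2(158) = v_2(num) − v_2(den) = 1; compare against these criteria.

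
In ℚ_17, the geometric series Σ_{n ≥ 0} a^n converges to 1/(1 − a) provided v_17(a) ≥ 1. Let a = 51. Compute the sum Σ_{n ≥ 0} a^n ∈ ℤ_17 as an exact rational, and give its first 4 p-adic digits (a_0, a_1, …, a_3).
Σ a^n = 1/(1 − a) = -1/50;  first 4 digits = (1, 3, 9, 10)

v_17(a) = 1 ≥ 1, so the series converges in ℤ_17 to 1/(1 − a) = 1/(1 − 51) = -1/50. Expand this rational in ℤ_17: compute digits iteratively via d_i = x_i mod 17, x_{i+1} = (x_i − d_i)/17. The first 4 digits are (1, 3, 9, 10).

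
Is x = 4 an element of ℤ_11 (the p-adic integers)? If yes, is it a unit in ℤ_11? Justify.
x ∈ ℤ_11^× (unit); v_11(x) = 0

ℤ_11 = {x ∈ ℚ_11 : v_11(x) ≥ 0} and ℤ_11^× = {x ∈ ℤ_11 : v_11(x) = 0}. Here v_11(4) = v_11(num) − v_11(den) = 0; compare against these criteria.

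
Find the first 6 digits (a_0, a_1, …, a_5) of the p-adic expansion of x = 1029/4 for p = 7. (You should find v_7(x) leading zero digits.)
(a_0, …, a_5) = (0, 0, 0, 6, 1, 5)

v_7(1029/4) = 3, so a_0 = ... = a_2 = 0. Factor out: x = 7^3 · u with u = 3/4 a unit in ℤ_7. Expand u iteratively via a_{v+i} = u_i mod 7, u_{i+1} = (u_i − a_{v+i})/7:
  u_0 = 3/4;  a_3 = 6;  u_1 = (u_0 − 6)/7 = -3/4
  u_1 = -3/4;  a_4 = 1;  u_2 = (u_1 − 1)/7 = -1/4
  u_2 = -1/4;  a_5 = 5;  u_3 = (u_2 − 5)/7 = -3/4
Digits: (0, 0, 0, 6, 1, 5).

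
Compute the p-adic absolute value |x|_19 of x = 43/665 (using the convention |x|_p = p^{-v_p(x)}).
|43/665|_19 = 19

Step 1 — compute v_19(x) by factoring powers of 19 out of the numerator and denominator: v_19(43/665) = -1. Step 2 — apply |x|_p = p^{-v_p(x)} = 19^{1} = 19.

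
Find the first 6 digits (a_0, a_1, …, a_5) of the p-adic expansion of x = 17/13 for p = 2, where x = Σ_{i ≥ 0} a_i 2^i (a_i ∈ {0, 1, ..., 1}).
(a_0, …, a_5) = (1, 0, 1, 0, 1, 0)

v_2(17/13) = 0 (numerator and denominator both coprime to 2), so x ∈ ℤ_2^×. Compute digits iteratively via a_i = x_i mod 2, x_{i+1} = (x_i − a_i)/2, with x_0 = x:
  x_0 = 17/13;  a_0 = 1;  x_1 = (x_0 − 1)/2 = 2/13
  x_1 = 2/13;  a_1 = 0;  x_2 = (x_1 − 0)/2 = 1/13
  x_2 = 1/13;  a_2 = 1;  x_3 = (x_2 − 1)/2 = -6/13
  x_3 = -6/13;  a_3 = 0;  x_4 = (x_3 − 0)/2 = -3/13
  x_4 = -3/13;  a_4 = 1;  x_5 = (x_4 − 1)/2 = -8/13
  x_5 = -8/13;  a_5 = 0;  x_6 = (x_5 − 0)/2 = -4/13
Digits: (1, 0, 1, 0, 1, 0).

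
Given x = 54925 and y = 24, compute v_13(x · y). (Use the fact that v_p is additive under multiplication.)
v_13(1318200) = 3

v_p(x) = 3 (factor: 54925 = 13^3 · 25); v_p(y) = 0 (factor: 24 = 13^0 · 24). Additivity: v_p(xy) = v_p(x) + v_p(y) = 3 + 0 = 3. (Direct check: xy = 1318200 = 13^3 · (600).)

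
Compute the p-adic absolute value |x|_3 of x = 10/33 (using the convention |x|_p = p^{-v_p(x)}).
|10/33|_3 = 3

Step 1 — compute v_3(x) by factoring powers of 3 out of the numerator and denominator: v_3(10/33) = -1. Step 2 — apply |x|_p = p^{-v_p(x)} = 3^{1} = 3.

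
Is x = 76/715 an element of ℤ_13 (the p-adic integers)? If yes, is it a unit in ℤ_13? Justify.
x ∉ ℤ_13 (v_13(x) = -1 < 0)

ℤ_13 = {x ∈ ℚ_13 : v_13(x) ≥ 0} and ℤ_13^× = {x ∈ ℤ_13 : v_13(x) = 0}. Here v_13(76/715) = v_13(num) − v_13(den) = -1; compare against these criteria.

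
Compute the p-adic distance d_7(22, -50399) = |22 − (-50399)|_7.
d_7(22, -50399) = 1/16807

Step 1 — x − y = 22 − (-50399) = 50421. Step 2 — v_7(50421) = 5 (factor: 50421 = (7^5 · 3); the sign does not affect v_p). Step 3 — |x − y|_7 = 7^{-5} = 1/16807.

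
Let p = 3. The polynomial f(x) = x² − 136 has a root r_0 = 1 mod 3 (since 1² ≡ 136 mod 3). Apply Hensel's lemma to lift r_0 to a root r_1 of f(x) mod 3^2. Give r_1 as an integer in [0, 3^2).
r_1 = 1 (mod 9)

Hensel's recurrence: r_{i+1} = r_i − f(r_i)·(f′(r_i))^{-1} mod 3^{i+2}, with f′(x) = 2x. Iterate:
  r_0 = 1 (mod 3)
  r_1 = 1 (mod 9)
Final: r_1 = 1, and one checks f(r_1) ≡ 0 mod 3^2.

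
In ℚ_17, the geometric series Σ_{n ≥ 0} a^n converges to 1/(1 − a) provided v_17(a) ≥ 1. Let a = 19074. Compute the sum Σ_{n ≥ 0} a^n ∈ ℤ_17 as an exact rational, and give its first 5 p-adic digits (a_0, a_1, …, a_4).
Σ a^n = 1/(1 − a) = -1/19073;  first 5 digits = (1, 0, 15, 3, 4)

v_17(a) = 2 ≥ 1, so the series converges in ℤ_17 to 1/(1 − a) = 1/(1 − 19074) = -1/19073. Expand this rational in ℤ_17: compute digits iteratively via d_i = x_i mod 17, x_{i+1} = (x_i − d_i)/17. The first 5 digits are (1, 0, 15, 3, 4).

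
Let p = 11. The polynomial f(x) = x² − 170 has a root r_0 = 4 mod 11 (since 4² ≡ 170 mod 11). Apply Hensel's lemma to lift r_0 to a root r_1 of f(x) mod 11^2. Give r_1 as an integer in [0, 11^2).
r_1 = 114 (mod 121)

Hensel's recurrence: r_{i+1} = r_i − f(r_i)·(f′(r_i))^{-1} mod 11^{i+2}, with f′(x) = 2x. Iterate:
  r_0 = 4 (mod 11)
  r_1 = 114 (mod 121)
Final: r_1 = 114, and one checks f(r_1) ≡ 0 mod 11^2.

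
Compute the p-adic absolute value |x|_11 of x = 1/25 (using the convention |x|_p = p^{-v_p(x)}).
|1/25|_11 = 1

Step 1 — compute v_11(x) by factoring powers of 11 out of the numerator and denominator: v_11(1/25) = 0. Step 2 — apply |x|_p = p^{-v_p(x)} = 11^{0} = 1.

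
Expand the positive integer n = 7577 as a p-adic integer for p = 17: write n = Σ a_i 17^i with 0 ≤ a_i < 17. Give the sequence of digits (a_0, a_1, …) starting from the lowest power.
(a_0, a_1, …) = (12, 3, 9, 1)

Repeated division by 17 gives the digits low-to-high: 7577 = 12 + 3·17^1 + 9·17^2 + 1·17^3. Digit sequence: (12, 3, 9, 1).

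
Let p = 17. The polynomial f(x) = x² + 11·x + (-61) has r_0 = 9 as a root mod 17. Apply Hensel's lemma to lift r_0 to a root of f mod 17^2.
r_1 = 264 (mod 289)

Hensel: r_{i+1} = r_i − f(r_i)·(f′(r_i))^{-1} mod 17^{i+2}, f′(x) = 2x + 11. Iterate:
  r_0 = 9 (mod 17)
  r_1 = 264 (mod 289)
Final: r = 264 satisfies f(r) ≡ 0 mod 17^2.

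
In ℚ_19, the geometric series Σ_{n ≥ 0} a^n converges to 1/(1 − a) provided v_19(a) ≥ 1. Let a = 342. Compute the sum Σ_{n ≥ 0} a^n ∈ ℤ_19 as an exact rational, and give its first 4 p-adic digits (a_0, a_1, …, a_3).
Σ a^n = 1/(1 − a) = -1/341;  first 4 digits = (1, 18, 1, 16)

v_19(a) = 1 ≥ 1, so the series converges in ℤ_19 to 1/(1 − a) = 1/(1 − 342) = -1/341. Expand this rational in ℤ_19: compute digits iteratively via d_i = x_i mod 19, x_{i+1} = (x_i − d_i)/19. The first 4 digits are (1, 18, 1, 16).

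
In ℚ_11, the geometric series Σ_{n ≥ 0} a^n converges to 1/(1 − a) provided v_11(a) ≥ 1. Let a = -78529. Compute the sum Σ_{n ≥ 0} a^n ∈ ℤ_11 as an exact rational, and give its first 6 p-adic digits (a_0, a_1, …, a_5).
Σ a^n = 1/(1 − a) = 1/78530;  first 6 digits = (1, 0, 0, 7, 5, 10)

v_11(a) = 3 ≥ 1, so the series converges in ℤ_11 to 1/(1 − a) = 1/(1 − (-78529)) = 1/78530. Expand this rational in ℤ_11: compute digits iteratively via d_i = x_i mod 11, x_{i+1} = (x_i − d_i)/11. The first 6 digits are (1, 0, 0, 7, 5, 10).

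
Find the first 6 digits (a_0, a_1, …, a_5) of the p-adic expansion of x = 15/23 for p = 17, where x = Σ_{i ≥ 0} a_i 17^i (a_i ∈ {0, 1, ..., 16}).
(a_0, …, a_5) = (11, 9, 12, 0, 14, 11)

v_17(15/23) = 0 (numerator and denominator both coprime to 17), so x ∈ ℤ_17^×. Compute digits iteratively via a_i = x_i mod 17, x_{i+1} = (x_i − a_i)/17, with x_0 = x:
  x_0 = 15/23;  a_0 = 11;  x_1 = (x_0 − 11)/17 = -14/23
  x_1 = -14/23;  a_1 = 9;  x_2 = (x_1 − 9)/17 = -13/23
  x_2 = -13/23;  a_2 = 12;  x_3 = (x_2 − 12)/17 = -17/23
  x_3 = -17/23;  a_3 = 0;  x_4 = (x_3 − 0)/17 = -1/23
  x_4 = -1/23;  a_4 = 14;  x_5 = (x_4 − 14)/17 = -19/23
  x_5 = -19/23;  a_5 = 11;  x_6 = (x_5 − 11)/17 = -16/23
Digits: (11, 9, 12, 0, 14, 11).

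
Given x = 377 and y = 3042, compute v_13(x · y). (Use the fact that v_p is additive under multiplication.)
v_13(1146834) = 3

v_p(x) = 1 (factor: 377 = 13^1 · 29); v_p(y) = 2 (factor: 3042 = 13^2 · 18). Additivity: v_p(xy) = v_p(x) + v_p(y) = 1 + 2 = 3. (Direct check: xy = 1146834 = 13^3 · (522).)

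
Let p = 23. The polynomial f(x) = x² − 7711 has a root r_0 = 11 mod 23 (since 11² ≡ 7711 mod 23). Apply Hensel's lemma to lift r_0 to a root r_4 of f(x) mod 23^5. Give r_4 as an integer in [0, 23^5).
r_4 = 2431111 (mod 6436343)

Hensel's recurrence: r_{i+1} = r_i − f(r_i)·(f′(r_i))^{-1} mod 23^{i+2}, with f′(x) = 2x. Iterate:
  r_0 = 11 (mod 23)
  r_1 = 356 (mod 529)
  r_2 = 9878 (mod 12167)
  r_3 = 192383 (mod 279841)
  r_4 = 2431111 (mod 6436343)
Final: r_4 = 2431111, and one checks f(r_4) ≡ 0 mod 23^5.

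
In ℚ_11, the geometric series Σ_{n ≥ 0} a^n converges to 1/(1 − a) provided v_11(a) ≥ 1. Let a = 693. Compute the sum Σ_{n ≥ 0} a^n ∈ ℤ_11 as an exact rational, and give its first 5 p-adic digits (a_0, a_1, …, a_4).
Σ a^n = 1/(1 − a) = -1/692;  first 5 digits = (1, 8, 3, 4, 9)

v_11(a) = 1 ≥ 1, so the series converges in ℤ_11 to 1/(1 − a) = 1/(1 − 693) = -1/692. Expand this rational in ℤ_11: compute digits iteratively via d_i = x_i mod 11, x_{i+1} = (x_i − d_i)/11. The first 5 digits are (1, 8, 3, 4, 9).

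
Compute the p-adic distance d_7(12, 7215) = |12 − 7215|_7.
d_7(12, 7215) = 1/2401

Step 1 — x − y = 12 − 7215 = -7203. Step 2 — v_7(-7203) = 4 (factor: -7203 = −(7^4 · 3); the sign does not affect v_p). Step 3 — |x − y|_7 = 7^{-4} = 1/2401.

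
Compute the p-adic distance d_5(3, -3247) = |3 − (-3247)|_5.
d_5(3, -3247) = 1/125

Step 1 — x − y = 3 − (-3247) = 3250. Step 2 — v_5(3250) = 3 (factor: 3250 = (5^3 · 26); the sign does not affect v_p). Step 3 — |x − y|_5 = 5^{-3} = 1/125.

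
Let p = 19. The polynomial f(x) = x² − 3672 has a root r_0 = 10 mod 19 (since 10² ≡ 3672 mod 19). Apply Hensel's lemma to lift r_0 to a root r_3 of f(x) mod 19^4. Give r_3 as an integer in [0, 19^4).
r_3 = 37155 (mod 130321)

Hensel's recurrence: r_{i+1} = r_i − f(r_i)·(f′(r_i))^{-1} mod 19^{i+2}, with f′(x) = 2x. Iterate:
  r_0 = 10 (mod 19)
  r_1 = 333 (mod 361)
  r_2 = 2860 (mod 6859)
  r_3 = 37155 (mod 130321)
Final: r_3 = 37155, and one checks f(r_3) ≡ 0 mod 19^4.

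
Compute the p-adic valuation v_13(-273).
v_13(-273) = 1

v_13(n) is the largest exponent k such that 13^k divides n. Factor out: -273 = -13^1 · 21. (Sign doesn't affect v_p.) So v_13(-273) = 1.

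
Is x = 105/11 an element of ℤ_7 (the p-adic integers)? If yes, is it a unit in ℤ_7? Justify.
x ∈ ℤ_7 but not a unit; v_7(x) = 1 > 0

ℤ_7 = {x ∈ ℚ_7 : v_7(x) ≥ 0} and ℤ_7^× = {x ∈ ℤ_7 : v_7(x) = 0}. Here v_7(105/11) = v_7(num) − v_7(den) = 1; compare against these criteria.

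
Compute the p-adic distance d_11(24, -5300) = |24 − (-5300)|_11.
d_11(24, -5300) = 1/1331

Step 1 — x − y = 24 − (-5300) = 5324. Step 2 — v_11(5324) = 3 (factor: 5324 = (11^3 · 4); the sign does not affect v_p). Step 3 — |x − y|_11 = 11^{-3} = 1/1331.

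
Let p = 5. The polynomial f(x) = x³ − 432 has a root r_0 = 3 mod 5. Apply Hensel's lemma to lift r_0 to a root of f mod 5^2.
r_1 = 18 (mod 25)

Hensel: r_{i+1} = r_i − f(r_i)/f′(r_i) mod 5^{i+2}, where f′(x) = 3x². Iterate:
  r_0 = 3 (mod 5)
  r_1 = 18 (mod 25)
Final: r = 18 with f(r) ≡ 0 mod 5^2.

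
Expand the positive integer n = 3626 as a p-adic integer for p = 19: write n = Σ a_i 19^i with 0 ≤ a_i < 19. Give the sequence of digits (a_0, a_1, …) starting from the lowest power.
(a_0, a_1, …) = (16, 0, 10)

Repeated division by 19 gives the digits low-to-high: 3626 = 16 + 10·19^2. Digit sequence: (16, 0, 10).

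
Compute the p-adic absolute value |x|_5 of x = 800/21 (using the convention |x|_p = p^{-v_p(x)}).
|800/21|_5 = 1/25

Step 1 — compute v_5(x) by factoring powers of 5 out of the numerator and denominator: v_5(800/21) = 2. Step 2 — apply |x|_p = p^{-v_p(x)} = 5^{-2} = 1/25.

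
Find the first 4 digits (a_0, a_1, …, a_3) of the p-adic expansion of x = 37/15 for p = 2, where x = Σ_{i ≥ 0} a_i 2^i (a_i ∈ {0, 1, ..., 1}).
(a_0, …, a_3) = (1, 1, 0, 1)

v_2(37/15) = 0 (numerator and denominator both coprime to 2), so x ∈ ℤ_2^×. Compute digits iteratively via a_i = x_i mod 2, x_{i+1} = (x_i − a_i)/2, with x_0 = x:
  x_0 = 37/15;  a_0 = 1;  x_1 = (x_0 − 1)/2 = 11/15
  x_1 = 11/15;  a_1 = 1;  x_2 = (x_1 − 1)/2 = -2/15
  x_2 = -2/15;  a_2 = 0;  x_3 = (x_2 − 0)/2 = -1/15
  x_3 = -1/15;  a_3 = 1;  x_4 = (x_3 − 1)/2 = -8/15
Digits: (1, 1, 0, 1).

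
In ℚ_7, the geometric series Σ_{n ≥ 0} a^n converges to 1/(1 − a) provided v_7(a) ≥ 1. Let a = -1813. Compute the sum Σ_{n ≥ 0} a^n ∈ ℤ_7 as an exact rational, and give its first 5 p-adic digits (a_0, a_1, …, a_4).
Σ a^n = 1/(1 − a) = 1/1814;  first 5 digits = (1, 0, 5, 1, 3)

v_7(a) = 2 ≥ 1, so the series converges in ℤ_7 to 1/(1 − a) = 1/(1 − (-1813)) = 1/1814. Expand this rational in ℤ_7: compute digits iteratively via d_i = x_i mod 7, x_{i+1} = (x_i − d_i)/7. The first 5 digits are (1, 0, 5, 1, 3).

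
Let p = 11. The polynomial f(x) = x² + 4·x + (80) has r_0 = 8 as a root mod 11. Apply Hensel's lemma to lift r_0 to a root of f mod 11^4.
r_3 = 943 (mod 14641)

Hensel: r_{i+1} = r_i − f(r_i)·(f′(r_i))^{-1} mod 11^{i+2}, f′(x) = 2x + 4. Iterate:
  r_0 = 8 (mod 11)
  r_1 = 96 (mod 121)
  r_2 = 943 (mod 1331)
  r_3 = 943 (mod 14641)
Final: r = 943 satisfies f(r) ≡ 0 mod 11^4.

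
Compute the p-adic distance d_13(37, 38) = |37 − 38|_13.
d_13(37, 38) = 1

Step 1 — x − y = 37 − 38 = -1. Step 2 — v_13(-1) = 0 (factor: -1 = −(13^0 · 1); the sign does not affect v_p). Step 3 — |x − y|_13 = 13^{0} = 1.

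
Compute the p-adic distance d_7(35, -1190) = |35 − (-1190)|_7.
d_7(35, -1190) = 1/49

Step 1 — x − y = 35 − (-1190) = 1225. Step 2 — v_7(1225) = 2 (factor: 1225 = (7^2 · 25); the sign does not affect v_p). Step 3 — |x − y|_7 = 7^{-2} = 1/49.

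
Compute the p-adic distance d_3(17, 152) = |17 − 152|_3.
d_3(17, 152) = 1/27

Step 1 — x − y = 17 − 152 = -135. Step 2 — v_3(-135) = 3 (factor: -135 = −(3^3 · 5); the sign does not affect v_p). Step 3 — |x − y|_3 = 3^{-3} = 1/27.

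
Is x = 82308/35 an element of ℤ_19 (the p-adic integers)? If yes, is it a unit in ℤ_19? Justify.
x ∈ ℤ_19 but not a unit; v_19(x) = 3 > 0

ℤ_19 = {x ∈ ℚ_19 : v_19(x) ≥ 0} and ℤ_19^× = {x ∈ ℤ_19 : v_19(x) = 0}. Here v_19(82308/35) = v_19(num) − v_19(den) = 3; compare against these criteria.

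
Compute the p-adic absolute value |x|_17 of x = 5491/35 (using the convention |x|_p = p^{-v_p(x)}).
|5491/35|_17 = 1/289

Step 1 — compute v_17(x) by factoring powers of 17 out of the numerator and denominator: v_17(5491/35) = 2. Step 2 — apply |x|_p = p^{-v_p(x)} = 17^{-2} = 1/289.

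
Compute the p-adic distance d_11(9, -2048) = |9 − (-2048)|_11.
d_11(9, -2048) = 1/121

Step 1 — x − y = 9 − (-2048) = 2057. Step 2 — v_11(2057) = 2 (factor: 2057 = (11^2 · 17); the sign does not affect v_p). Step 3 — |x − y|_11 = 11^{-2} = 1/121.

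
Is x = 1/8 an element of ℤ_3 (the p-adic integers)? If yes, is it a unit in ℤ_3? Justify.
x ∈ ℤ_3^× (unit); v_3(x) = 0

ℤ_3 = {x ∈ ℚ_3 : v_3(x) ≥ 0} and ℤ_3^× = {x ∈ ℤ_3 : v_3(x) = 0}. Here v_3(1/8) = v_3(num) − v_3(den) = 0; compare against these criteria.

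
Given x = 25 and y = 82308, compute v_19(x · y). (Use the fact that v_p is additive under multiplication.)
v_19(2057700) = 3

v_p(x) = 0 (factor: 25 = 19^0 · 25); v_p(y) = 3 (factor: 82308 = 19^3 · 12). Additivity: v_p(xy) = v_p(x) + v_p(y) = 0 + 3 = 3. (Direct check: xy = 2057700 = 19^3 · (300).)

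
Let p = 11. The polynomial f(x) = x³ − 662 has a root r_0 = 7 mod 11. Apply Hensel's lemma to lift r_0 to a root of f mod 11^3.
r_2 = 843 (mod 1331)

Hensel: r_{i+1} = r_i − f(r_i)/f′(r_i) mod 11^{i+2}, where f′(x) = 3x². Iterate:
  r_0 = 7 (mod 11)
  r_1 = 117 (mod 121)
  r_2 = 843 (mod 1331)
Final: r = 843 with f(r) ≡ 0 mod 11^3.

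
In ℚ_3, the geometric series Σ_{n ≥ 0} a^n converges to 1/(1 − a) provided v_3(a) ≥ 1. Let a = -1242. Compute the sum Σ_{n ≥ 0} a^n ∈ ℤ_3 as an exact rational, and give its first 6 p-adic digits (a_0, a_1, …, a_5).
Σ a^n = 1/(1 − a) = 1/1243;  first 6 digits = (1, 0, 0, 2, 2, 0)

v_3(a) = 3 ≥ 1, so the series converges in ℤ_3 to 1/(1 − a) = 1/(1 − (-1242)) = 1/1243. Expand this rational in ℤ_3: compute digits iteratively via d_i = x_i mod 3, x_{i+1} = (x_i − d_i)/3. The first 6 digits are (1, 0, 0, 2, 2, 0).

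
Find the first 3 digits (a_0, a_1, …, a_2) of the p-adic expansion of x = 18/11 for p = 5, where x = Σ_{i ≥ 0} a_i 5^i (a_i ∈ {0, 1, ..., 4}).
(a_0, …, a_2) = (3, 2, 0)

v_5(18/11) = 0 (numerator and denominator both coprime to 5), so x ∈ ℤ_5^×. Compute digits iteratively via a_i = x_i mod 5, x_{i+1} = (x_i − a_i)/5, with x_0 = x:
  x_0 = 18/11;  a_0 = 3;  x_1 = (x_0 − 3)/5 = -3/11
  x_1 = -3/11;  a_1 = 2;  x_2 = (x_1 − 2)/5 = -5/11
  x_2 = -5/11;  a_2 = 0;  x_3 = (x_2 − 0)/5 = -1/11
Digits: (3, 2, 0).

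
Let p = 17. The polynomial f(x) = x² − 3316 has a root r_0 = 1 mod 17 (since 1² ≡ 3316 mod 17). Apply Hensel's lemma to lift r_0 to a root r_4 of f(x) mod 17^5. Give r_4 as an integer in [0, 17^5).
r_4 = 173758 (mod 1419857)

Hensel's recurrence: r_{i+1} = r_i − f(r_i)·(f′(r_i))^{-1} mod 17^{i+2}, with f′(x) = 2x. Iterate:
  r_0 = 1 (mod 17)
  r_1 = 69 (mod 289)
  r_2 = 1803 (mod 4913)
  r_3 = 6716 (mod 83521)
  r_4 = 173758 (mod 1419857)
Final: r_4 = 173758, and one checks f(r_4) ≡ 0 mod 17^5.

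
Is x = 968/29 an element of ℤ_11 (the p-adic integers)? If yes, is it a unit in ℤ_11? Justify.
x ∈ ℤ_11 but not a unit; v_11(x) = 2 > 0

ℤ_11 = {x ∈ ℚ_11 : v_11(x) ≥ 0} and ℤ_11^× = {x ∈ ℤ_11 : v_11(x) = 0}. Here v_11(968/29) = v_11(num) − v_11(den) = 2; compare against these criteria.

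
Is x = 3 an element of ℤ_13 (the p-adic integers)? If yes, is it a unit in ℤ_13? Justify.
x ∈ ℤ_13^× (unit); v_13(x) = 0

ℤ_13 = {x ∈ ℚ_13 : v_13(x) ≥ 0} and ℤ_13^× = {x ∈ ℤ_13 : v_13(x) = 0}. Here v_13(3) = v_13(num) − v_13(den) = 0; compare against these criteria.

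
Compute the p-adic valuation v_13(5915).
v_13(5915) = 2

v_13(n) is the largest exponent k such that 13^k divides n. Factor out: 5915 = 13^2 · 35. (Sign doesn't affect v_p.) So v_13(5915) = 2.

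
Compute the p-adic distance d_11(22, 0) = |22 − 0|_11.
d_11(22, 0) = 1/11

Step 1 — x − y = 22 − 0 = 22. Step 2 — v_11(22) = 1 (factor: 22 = (11^1 · 2); the sign does not affect v_p). Step 3 — |x − y|_11 = 11^{-1} = 1/11.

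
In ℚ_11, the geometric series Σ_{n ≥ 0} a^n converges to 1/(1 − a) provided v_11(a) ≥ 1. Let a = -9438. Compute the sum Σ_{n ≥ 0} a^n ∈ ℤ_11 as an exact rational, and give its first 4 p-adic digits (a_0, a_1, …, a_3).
Σ a^n = 1/(1 − a) = 1/9439;  first 4 digits = (1, 0, 10, 3)

v_11(a) = 2 ≥ 1, so the series converges in ℤ_11 to 1/(1 − a) = 1/(1 − (-9438)) = 1/9439. Expand this rational in ℤ_11: compute digits iteratively via d_i = x_i mod 11, x_{i+1} = (x_i − d_i)/11. The first 4 digits are (1, 0, 10, 3).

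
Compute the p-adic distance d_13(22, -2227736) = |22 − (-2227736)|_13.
d_13(22, -2227736) = 1/371293

Step 1 — x − y = 22 − (-2227736) = 2227758. Step 2 — v_13(2227758) = 5 (factor: 2227758 = (13^5 · 6); the sign does not affect v_p). Step 3 — |x − y|_13 = 13^{-5} = 1/371293.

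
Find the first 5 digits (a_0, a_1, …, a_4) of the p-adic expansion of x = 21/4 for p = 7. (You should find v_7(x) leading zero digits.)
(a_0, …, a_4) = (0, 6, 1, 5, 1)

v_7(21/4) = 1, so a_0 = ... = a_0 = 0. Factor out: x = 7^1 · u with u = 3/4 a unit in ℤ_7. Expand u iteratively via a_{v+i} = u_i mod 7, u_{i+1} = (u_i − a_{v+i})/7:
  u_0 = 3/4;  a_1 = 6;  u_1 = (u_0 − 6)/7 = -3/4
  u_1 = -3/4;  a_2 = 1;  u_2 = (u_1 − 1)/7 = -1/4
  u_2 = -1/4;  a_3 = 5;  u_3 = (u_2 − 5)/7 = -3/4
  u_3 = -3/4;  a_4 = 1;  u_4 = (u_3 − 1)/7 = -1/4
Digits: (0, 6, 1, 5, 1).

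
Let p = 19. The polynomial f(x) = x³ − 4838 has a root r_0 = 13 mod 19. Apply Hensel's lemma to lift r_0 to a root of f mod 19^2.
r_1 = 355 (mod 361)

Hensel: r_{i+1} = r_i − f(r_i)/f′(r_i) mod 19^{i+2}, where f′(x) = 3x². Iterate:
  r_0 = 13 (mod 19)
  r_1 = 355 (mod 361)
Final: r = 355 with f(r) ≡ 0 mod 19^2.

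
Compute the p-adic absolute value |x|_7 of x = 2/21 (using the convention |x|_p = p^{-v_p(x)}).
|2/21|_7 = 7

Step 1 — compute v_7(x) by factoring powers of 7 out of the numerator and denominator: v_7(2/21) = -1. Step 2 — apply |x|_p = p^{-v_p(x)} = 7^{1} = 7.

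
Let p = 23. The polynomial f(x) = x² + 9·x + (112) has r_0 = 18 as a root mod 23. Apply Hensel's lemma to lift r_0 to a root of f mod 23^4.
r_3 = 166722 (mod 279841)

Hensel: r_{i+1} = r_i − f(r_i)·(f′(r_i))^{-1} mod 23^{i+2}, f′(x) = 2x + 9. Iterate:
  r_0 = 18 (mod 23)
  r_1 = 87 (mod 529)
  r_2 = 8551 (mod 12167)
  r_3 = 166722 (mod 279841)
Final: r = 166722 satisfies f(r) ≡ 0 mod 23^4.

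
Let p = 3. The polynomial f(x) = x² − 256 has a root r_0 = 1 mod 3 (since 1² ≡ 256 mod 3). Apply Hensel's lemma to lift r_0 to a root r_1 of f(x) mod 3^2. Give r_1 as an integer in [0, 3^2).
r_1 = 7 (mod 9)

Hensel's recurrence: r_{i+1} = r_i − f(r_i)·(f′(r_i))^{-1} mod 3^{i+2}, with f′(x) = 2x. Iterate:
  r_0 = 1 (mod 3)
  r_1 = 7 (mod 9)
Final: r_1 = 7, and one checks f(r_1) ≡ 0 mod 3^2.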